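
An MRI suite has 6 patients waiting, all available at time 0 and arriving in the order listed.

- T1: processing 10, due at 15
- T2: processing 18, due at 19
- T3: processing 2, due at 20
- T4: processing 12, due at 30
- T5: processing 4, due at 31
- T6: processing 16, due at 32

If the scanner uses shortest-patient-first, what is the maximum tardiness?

SPT (increasing processing time): T3 T5 T1 T4 T6 T2.
T3: 0→2, due 20, tardiness 0
T5: 2→6, due 31, tardiness 0
T1: 6→16, due 15, tardiness 1
T4: 16→28, due 30, tardiness 0
T6: 28→44, due 32, tardiness 12
T2: 44→62, due 19, tardiness 43
Maximum = 43.

43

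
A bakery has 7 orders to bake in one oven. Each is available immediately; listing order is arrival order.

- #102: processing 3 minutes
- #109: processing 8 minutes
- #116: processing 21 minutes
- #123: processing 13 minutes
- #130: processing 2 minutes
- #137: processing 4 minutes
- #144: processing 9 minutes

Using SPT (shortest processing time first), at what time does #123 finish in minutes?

39

SPT (increasing processing time): #130 #102 #137 #109 #144 #123 #116.
#130: 0→2
#102: 2→5
#137: 5→9
#109: 9→17
#144: 17→26
#123: 26→39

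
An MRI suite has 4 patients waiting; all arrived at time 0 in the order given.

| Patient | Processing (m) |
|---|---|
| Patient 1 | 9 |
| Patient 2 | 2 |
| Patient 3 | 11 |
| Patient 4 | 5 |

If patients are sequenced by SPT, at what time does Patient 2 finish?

SPT (increasing processing time): Patient 2 Patient 4 Patient 1 Patient 3.
Patient 2: 0→2

2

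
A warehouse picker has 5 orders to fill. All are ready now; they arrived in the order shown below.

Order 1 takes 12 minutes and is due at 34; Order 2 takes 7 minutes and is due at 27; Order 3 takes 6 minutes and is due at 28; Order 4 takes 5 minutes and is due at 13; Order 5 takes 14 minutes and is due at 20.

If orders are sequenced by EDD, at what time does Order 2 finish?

26

EDD (increasing due date): Order 4 Order 5 Order 2 Order 3 Order 1.
Order 4: 0→5
Order 5: 5→19
Order 2: 19→26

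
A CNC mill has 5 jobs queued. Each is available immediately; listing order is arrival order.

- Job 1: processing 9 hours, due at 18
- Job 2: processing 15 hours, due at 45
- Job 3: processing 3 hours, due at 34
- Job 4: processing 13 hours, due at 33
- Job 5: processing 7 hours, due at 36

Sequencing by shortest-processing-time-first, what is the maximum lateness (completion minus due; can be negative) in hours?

SPT (increasing processing time): Job 3 Job 5 Job 1 Job 4 Job 2.
Job 3: 0→3, due 34, lateness -31
Job 5: 3→10, due 36, lateness -26
Job 1: 10→19, due 18, lateness 1
Job 4: 19→32, due 33, lateness -1
Job 2: 32→47, due 45, lateness 2
Maximum = 2.

2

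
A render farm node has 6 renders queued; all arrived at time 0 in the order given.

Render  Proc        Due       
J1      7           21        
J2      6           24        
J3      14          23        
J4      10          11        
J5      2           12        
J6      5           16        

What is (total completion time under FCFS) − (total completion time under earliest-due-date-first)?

22

FIFO (arrival order): J1 J2 J3 J4 J5 J6.
J1: 0→7
J2: 7→13
J3: 13→27
J4: 27→37
J5: 37→39
J6: 39→44
Sum = 7+13+27+37+39+44 = 167.
EDD (increasing due date): J4 J5 J6 J1 J3 J2.
J4: 0→10
J5: 10→12
J6: 12→17
J1: 17→24
J3: 24→38
J2: 38→44
Sum = 10+12+17+24+38+44 = 145.
Difference = 167 − 145 = 22.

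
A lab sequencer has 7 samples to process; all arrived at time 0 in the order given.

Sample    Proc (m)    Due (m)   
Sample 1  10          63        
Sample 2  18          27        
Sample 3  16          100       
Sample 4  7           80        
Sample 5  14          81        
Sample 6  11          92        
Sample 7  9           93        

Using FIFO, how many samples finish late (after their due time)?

1

FIFO (arrival order): Sample 1 Sample 2 Sample 3 Sample 4 Sample 5 Sample 6 Sample 7.
Sample 1: 0→10, due 63, tardiness 0
Sample 2: 10→28, due 27, tardiness 1
Sample 3: 28→44, due 100, tardiness 0
Sample 4: 44→51, due 80, tardiness 0
Sample 5: 51→65, due 81, tardiness 0
Sample 6: 65→76, due 92, tardiness 0
Sample 7: 76→85, due 93, tardiness 0
Late samples: 1.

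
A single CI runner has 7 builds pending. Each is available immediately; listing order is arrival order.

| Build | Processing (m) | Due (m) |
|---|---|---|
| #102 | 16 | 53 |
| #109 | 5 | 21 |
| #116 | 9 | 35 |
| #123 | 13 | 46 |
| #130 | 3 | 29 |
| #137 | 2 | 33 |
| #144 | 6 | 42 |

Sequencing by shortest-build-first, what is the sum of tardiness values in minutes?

1

SPT (increasing processing time): #137 #130 #109 #144 #116 #123 #102.
#137: 0→2, due 33, tardiness 0
#130: 2→5, due 29, tardiness 0
#109: 5→10, due 21, tardiness 0
#144: 10→16, due 42, tardiness 0
#116: 16→25, due 35, tardiness 0
#123: 25→38, due 46, tardiness 0
#102: 38→54, due 53, tardiness 1
Sum = 0+0+0+0+0+0+1 = 1.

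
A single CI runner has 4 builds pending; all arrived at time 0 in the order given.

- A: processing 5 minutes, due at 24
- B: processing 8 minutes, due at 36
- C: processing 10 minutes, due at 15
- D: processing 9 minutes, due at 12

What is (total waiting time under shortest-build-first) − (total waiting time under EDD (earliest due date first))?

SPT (increasing processing time): A B D C.
A: waits 0, runs 0→5
B: waits 5, runs 5→13
D: waits 13, runs 13→22
C: waits 22, runs 22→32
Sum = 0+5+13+22 = 40.
EDD (increasing due date): D C A B.
D: waits 0, runs 0→9
C: waits 9, runs 9→19
A: waits 19, runs 19→24
B: waits 24, runs 24→32
Sum = 0+9+19+24 = 52.
Difference = 40 − 52 = -12.

-12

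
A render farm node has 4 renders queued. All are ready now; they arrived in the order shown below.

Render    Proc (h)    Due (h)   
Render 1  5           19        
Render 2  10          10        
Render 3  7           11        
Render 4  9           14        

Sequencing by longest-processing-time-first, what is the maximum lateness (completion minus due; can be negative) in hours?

15

LPT (decreasing processing time): Render 2 Render 4 Render 3 Render 1.
Render 2: 0→10, due 10, lateness 0
Render 4: 10→19, due 14, lateness 5
Render 3: 19→26, due 11, lateness 15
Render 1: 26→31, due 19, lateness 12
Maximum = 15.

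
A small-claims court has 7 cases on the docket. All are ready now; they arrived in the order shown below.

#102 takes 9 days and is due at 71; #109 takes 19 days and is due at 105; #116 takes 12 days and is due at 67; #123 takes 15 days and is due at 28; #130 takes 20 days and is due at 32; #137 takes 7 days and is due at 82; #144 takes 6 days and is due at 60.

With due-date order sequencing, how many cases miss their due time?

1

EDD (increasing due date): #123 #130 #144 #116 #102 #137 #109.
#123: 0→15, due 28, tardiness 0
#130: 15→35, due 32, tardiness 3
#144: 35→41, due 60, tardiness 0
#116: 41→53, due 67, tardiness 0
#102: 53→62, due 71, tardiness 0
#137: 62→69, due 82, tardiness 0
#109: 69→88, due 105, tardiness 0
Late cases: 1.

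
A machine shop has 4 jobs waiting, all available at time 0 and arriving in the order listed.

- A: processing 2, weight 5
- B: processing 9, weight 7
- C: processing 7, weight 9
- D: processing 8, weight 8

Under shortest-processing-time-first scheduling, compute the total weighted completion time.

409

SPT (increasing processing time): A C D B.
A: finishes 2, weight 5, w·C = 10
C: finishes 9, weight 9, w·C = 81
D: finishes 17, weight 8, w·C = 136
B: finishes 26, weight 7, w·C = 182
Sum = 10+81+136+182 = 409.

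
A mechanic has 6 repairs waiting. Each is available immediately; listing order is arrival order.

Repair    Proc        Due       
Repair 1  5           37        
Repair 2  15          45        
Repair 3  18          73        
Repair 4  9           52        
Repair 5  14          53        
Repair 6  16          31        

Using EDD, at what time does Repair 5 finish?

EDD (increasing due date): Repair 6 Repair 1 Repair 2 Repair 4 Repair 5 Repair 3.
Repair 6: 0→16
Repair 1: 16→21
Repair 2: 21→36
Repair 4: 36→45
Repair 5: 45→59

59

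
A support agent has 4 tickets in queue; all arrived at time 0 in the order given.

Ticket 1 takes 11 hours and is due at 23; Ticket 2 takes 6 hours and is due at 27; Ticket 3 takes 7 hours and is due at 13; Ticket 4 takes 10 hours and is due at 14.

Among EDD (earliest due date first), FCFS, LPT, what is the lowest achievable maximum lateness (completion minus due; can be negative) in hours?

EDD (increasing due date): Ticket 3 Ticket 4 Ticket 1 Ticket 2.
Ticket 3: 0→7, due 13, lateness -6
Ticket 4: 7→17, due 14, lateness 3
Ticket 1: 17→28, due 23, lateness 5
Ticket 2: 28→34, due 27, lateness 7
Maximum = 7.
FIFO (arrival order): Ticket 1 Ticket 2 Ticket 3 Ticket 4.
Ticket 1: 0→11, due 23, lateness -12
Ticket 2: 11→17, due 27, lateness -10
Ticket 3: 17→24, due 13, lateness 11
Ticket 4: 24→34, due 14, lateness 20
Maximum = 20.
LPT (decreasing processing time): Ticket 1 Ticket 4 Ticket 3 Ticket 2.
Ticket 1: 0→11, due 23, lateness -12
Ticket 4: 11→21, due 14, lateness 7
Ticket 3: 21→28, due 13, lateness 15
Ticket 2: 28→34, due 27, lateness 7
Maximum = 15.
EDD 7, FIFO 20, LPT 15 → minimum 7.

7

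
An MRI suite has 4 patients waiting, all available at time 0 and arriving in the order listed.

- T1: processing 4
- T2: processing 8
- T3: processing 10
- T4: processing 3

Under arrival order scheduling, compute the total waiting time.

38

FIFO (arrival order): T1 T2 T3 T4.
T1: waits 0, runs 0→4
T2: waits 4, runs 4→12
T3: waits 12, runs 12→22
T4: waits 22, runs 22→25
Sum = 0+4+12+22 = 38.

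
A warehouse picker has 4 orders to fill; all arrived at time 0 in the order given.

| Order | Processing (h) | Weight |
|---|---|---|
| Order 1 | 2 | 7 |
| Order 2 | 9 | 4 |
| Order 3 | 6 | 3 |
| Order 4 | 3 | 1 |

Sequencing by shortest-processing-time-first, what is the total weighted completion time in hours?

132

SPT (increasing processing time): Order 1 Order 4 Order 3 Order 2.
Order 1: finishes 2, weight 7, w·C = 14
Order 4: finishes 5, weight 1, w·C = 5
Order 3: finishes 11, weight 3, w·C = 33
Order 2: finishes 20, weight 4, w·C = 80
Sum = 14+5+33+80 = 132.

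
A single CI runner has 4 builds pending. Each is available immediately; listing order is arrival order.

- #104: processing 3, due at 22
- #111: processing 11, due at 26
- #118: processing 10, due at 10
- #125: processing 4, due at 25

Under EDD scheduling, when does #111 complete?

28

EDD (increasing due date): #118 #104 #125 #111.
#118: 0→10
#104: 10→13
#125: 13→17
#111: 17→28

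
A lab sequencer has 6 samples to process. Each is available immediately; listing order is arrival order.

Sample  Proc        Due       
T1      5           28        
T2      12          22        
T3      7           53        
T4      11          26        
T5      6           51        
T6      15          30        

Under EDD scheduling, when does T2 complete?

12

EDD (increasing due date): T2 T4 T1 T6 T5 T3.
T2: 0→12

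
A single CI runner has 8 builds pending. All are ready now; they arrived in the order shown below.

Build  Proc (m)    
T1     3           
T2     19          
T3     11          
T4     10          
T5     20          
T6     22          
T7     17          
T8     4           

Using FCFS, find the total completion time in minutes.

457

FIFO (arrival order): T1 T2 T3 T4 T5 T6 T7 T8.
T1: 0→3
T2: 3→22
T3: 22→33
T4: 33→43
T5: 43→63
T6: 63→85
T7: 85→102
T8: 102→106
Sum = 3+22+33+43+63+85+102+106 = 457.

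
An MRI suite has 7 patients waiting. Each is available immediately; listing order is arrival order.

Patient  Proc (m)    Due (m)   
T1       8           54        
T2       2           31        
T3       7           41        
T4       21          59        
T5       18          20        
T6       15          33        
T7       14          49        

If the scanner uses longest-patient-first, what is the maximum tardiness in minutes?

54

LPT (decreasing processing time): T4 T5 T6 T7 T1 T3 T2.
T4: 0→21, due 59, tardiness 0
T5: 21→39, due 20, tardiness 19
T6: 39→54, due 33, tardiness 21
T7: 54→68, due 49, tardiness 19
T1: 68→76, due 54, tardiness 22
T3: 76→83, due 41, tardiness 42
T2: 83→85, due 31, tardiness 54
Maximum = 54.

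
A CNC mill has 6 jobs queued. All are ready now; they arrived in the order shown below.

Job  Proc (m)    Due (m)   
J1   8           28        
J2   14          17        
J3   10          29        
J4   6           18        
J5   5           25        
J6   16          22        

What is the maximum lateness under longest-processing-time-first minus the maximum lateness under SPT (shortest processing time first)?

LPT (decreasing processing time): J6 J2 J3 J1 J4 J5.
J6: 0→16, due 22, lateness -6
J2: 16→30, due 17, lateness 13
J3: 30→40, due 29, lateness 11
J1: 40→48, due 28, lateness 20
J4: 48→54, due 18, lateness 36
J5: 54→59, due 25, lateness 34
Maximum = 36.
SPT (increasing processing time): J5 J4 J1 J3 J2 J6.
J5: 0→5, due 25, lateness -20
J4: 5→11, due 18, lateness -7
J1: 11→19, due 28, lateness -9
J3: 19→29, due 29, lateness 0
J2: 29→43, due 17, lateness 26
J6: 43→59, due 22, lateness 37
Maximum = 37.
Difference = 36 − 37 = -1.

-1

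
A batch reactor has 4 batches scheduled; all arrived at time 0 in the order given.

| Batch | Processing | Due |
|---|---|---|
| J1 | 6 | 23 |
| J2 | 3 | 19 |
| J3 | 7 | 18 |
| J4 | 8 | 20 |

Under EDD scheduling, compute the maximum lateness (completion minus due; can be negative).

EDD (increasing due date): J3 J2 J4 J1.
J3: 0→7, due 18, lateness -11
J2: 7→10, due 19, lateness -9
J4: 10→18, due 20, lateness -2
J1: 18→24, due 23, lateness 1
Maximum = 1.

1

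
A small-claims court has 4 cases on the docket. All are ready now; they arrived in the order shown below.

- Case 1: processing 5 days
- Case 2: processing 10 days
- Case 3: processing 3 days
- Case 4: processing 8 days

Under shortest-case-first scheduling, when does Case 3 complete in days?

SPT (increasing processing time): Case 3 Case 1 Case 4 Case 2.
Case 3: 0→3

3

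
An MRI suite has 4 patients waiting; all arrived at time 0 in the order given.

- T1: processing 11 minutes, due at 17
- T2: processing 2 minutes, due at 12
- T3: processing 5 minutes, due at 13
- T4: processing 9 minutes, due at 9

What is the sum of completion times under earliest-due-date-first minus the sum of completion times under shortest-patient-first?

EDD (increasing due date): T4 T2 T3 T1.
T4: 0→9
T2: 9→11
T3: 11→16
T1: 16→27
Sum = 9+11+16+27 = 63.
SPT (increasing processing time): T2 T3 T4 T1.
T2: 0→2
T3: 2→7
T4: 7→16
T1: 16→27
Sum = 2+7+16+27 = 52.
Difference = 63 − 52 = 11.

11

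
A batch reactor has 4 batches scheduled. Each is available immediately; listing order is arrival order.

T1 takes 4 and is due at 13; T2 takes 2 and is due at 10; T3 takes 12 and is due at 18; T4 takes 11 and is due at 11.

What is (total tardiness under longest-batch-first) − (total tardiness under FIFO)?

27

LPT (decreasing processing time): T3 T4 T1 T2.
T3: 0→12, due 18, tardiness 0
T4: 12→23, due 11, tardiness 12
T1: 23→27, due 13, tardiness 14
T2: 27→29, due 10, tardiness 19
Sum = 0+12+14+19 = 45.
FIFO (arrival order): T1 T2 T3 T4.
T1: 0→4, due 13, tardiness 0
T2: 4→6, due 10, tardiness 0
T3: 6→18, due 18, tardiness 0
T4: 18→29, due 11, tardiness 18
Sum = 0+0+0+18 = 18.
Difference = 45 − 18 = 27.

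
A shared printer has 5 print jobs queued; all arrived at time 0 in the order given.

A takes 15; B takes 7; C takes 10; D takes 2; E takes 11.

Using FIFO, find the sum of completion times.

148

FIFO (arrival order): A B C D E.
A: 0→15
B: 15→22
C: 22→32
D: 32→34
E: 34→45
Sum = 15+22+32+34+45 = 148.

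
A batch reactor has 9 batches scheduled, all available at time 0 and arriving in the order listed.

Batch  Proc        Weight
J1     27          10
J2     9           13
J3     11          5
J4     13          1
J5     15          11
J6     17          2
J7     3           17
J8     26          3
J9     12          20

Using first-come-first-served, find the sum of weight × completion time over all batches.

FIFO (arrival order): J1 J2 J3 J4 J5 J6 J7 J8 J9.
J1: finishes 27, weight 10, w·C = 270
J2: finishes 36, weight 13, w·C = 468
J3: finishes 47, weight 5, w·C = 235
J4: finishes 60, weight 1, w·C = 60
J5: finishes 75, weight 11, w·C = 825
J6: finishes 92, weight 2, w·C = 184
J7: finishes 95, weight 17, w·C = 1615
J8: finishes 121, weight 3, w·C = 363
J9: finishes 133, weight 20, w·C = 2660
Sum = 270+468+235+60+825+184+1615+363+2660 = 6680.

6680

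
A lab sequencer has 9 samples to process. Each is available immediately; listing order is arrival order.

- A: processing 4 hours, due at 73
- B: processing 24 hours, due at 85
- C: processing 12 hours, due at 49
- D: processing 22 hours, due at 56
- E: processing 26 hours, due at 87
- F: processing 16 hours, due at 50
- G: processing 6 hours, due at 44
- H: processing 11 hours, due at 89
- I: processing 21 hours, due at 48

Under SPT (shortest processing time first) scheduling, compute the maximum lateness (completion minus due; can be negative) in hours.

SPT (increasing processing time): A G H C F I D B E.
A: 0→4, due 73, lateness -69
G: 4→10, due 44, lateness -34
H: 10→21, due 89, lateness -68
C: 21→33, due 49, lateness -16
F: 33→49, due 50, lateness -1
I: 49→70, due 48, lateness 22
D: 70→92, due 56, lateness 36
B: 92→116, due 85, lateness 31
E: 116→142, due 87, lateness 55
Maximum = 55.

55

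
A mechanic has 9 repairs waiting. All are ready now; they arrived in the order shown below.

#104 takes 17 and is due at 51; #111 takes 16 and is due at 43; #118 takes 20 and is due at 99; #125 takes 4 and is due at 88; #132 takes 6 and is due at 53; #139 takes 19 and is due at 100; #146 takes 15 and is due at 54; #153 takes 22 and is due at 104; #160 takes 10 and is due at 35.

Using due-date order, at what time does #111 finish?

EDD (increasing due date): #160 #111 #104 #132 #146 #125 #118 #139 #153.
#160: 0→10
#111: 10→26

26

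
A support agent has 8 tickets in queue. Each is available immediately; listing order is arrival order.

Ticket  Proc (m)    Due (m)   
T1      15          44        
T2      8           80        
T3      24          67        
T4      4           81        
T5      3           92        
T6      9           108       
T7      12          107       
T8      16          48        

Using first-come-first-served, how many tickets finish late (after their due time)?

1

FIFO (arrival order): T1 T2 T3 T4 T5 T6 T7 T8.
T1: 0→15, due 44, tardiness 0
T2: 15→23, due 80, tardiness 0
T3: 23→47, due 67, tardiness 0
T4: 47→51, due 81, tardiness 0
T5: 51→54, due 92, tardiness 0
T6: 54→63, due 108, tardiness 0
T7: 63→75, due 107, tardiness 0
T8: 75→91, due 48, tardiness 43
Late tickets: 1.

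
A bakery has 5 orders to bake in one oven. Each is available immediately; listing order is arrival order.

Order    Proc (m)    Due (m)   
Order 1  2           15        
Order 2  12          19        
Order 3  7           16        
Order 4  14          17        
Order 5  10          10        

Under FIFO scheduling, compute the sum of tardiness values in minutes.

FIFO (arrival order): Order 1 Order 2 Order 3 Order 4 Order 5.
Order 1: 0→2, due 15, tardiness 0
Order 2: 2→14, due 19, tardiness 0
Order 3: 14→21, due 16, tardiness 5
Order 4: 21→35, due 17, tardiness 18
Order 5: 35→45, due 10, tardiness 35
Sum = 0+0+5+18+35 = 58.

58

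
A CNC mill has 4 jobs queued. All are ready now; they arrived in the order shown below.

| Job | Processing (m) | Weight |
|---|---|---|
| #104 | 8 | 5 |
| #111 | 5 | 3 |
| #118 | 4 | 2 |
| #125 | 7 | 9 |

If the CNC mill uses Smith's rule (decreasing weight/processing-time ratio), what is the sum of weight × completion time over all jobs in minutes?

WSPT (decreasing weight/processing-time ratio): #125 #104 #111 #118.
#125: finishes 7, weight 9, w·C = 63
#104: finishes 15, weight 5, w·C = 75
#111: finishes 20, weight 3, w·C = 60
#118: finishes 24, weight 2, w·C = 48
Sum = 63+75+60+48 = 246.

246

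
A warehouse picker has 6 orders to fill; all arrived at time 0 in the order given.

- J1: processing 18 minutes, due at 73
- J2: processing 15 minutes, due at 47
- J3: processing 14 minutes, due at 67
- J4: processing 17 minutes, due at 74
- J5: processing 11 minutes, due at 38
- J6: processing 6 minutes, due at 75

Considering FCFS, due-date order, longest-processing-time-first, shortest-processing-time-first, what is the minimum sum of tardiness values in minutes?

7

FIFO (arrival order): J1 J2 J3 J4 J5 J6.
J1: 0→18, due 73, tardiness 0
J2: 18→33, due 47, tardiness 0
J3: 33→47, due 67, tardiness 0
J4: 47→64, due 74, tardiness 0
J5: 64→75, due 38, tardiness 37
J6: 75→81, due 75, tardiness 6
Sum = 0+0+0+0+37+6 = 43.
EDD (increasing due date): J5 J2 J3 J1 J4 J6.
J5: 0→11, due 38, tardiness 0
J2: 11→26, due 47, tardiness 0
J3: 26→40, due 67, tardiness 0
J1: 40→58, due 73, tardiness 0
J4: 58→75, due 74, tardiness 1
J6: 75→81, due 75, tardiness 6
Sum = 0+0+0+0+1+6 = 7.
LPT (decreasing processing time): J1 J4 J2 J3 J5 J6.
J1: 0→18, due 73, tardiness 0
J4: 18→35, due 74, tardiness 0
J2: 35→50, due 47, tardiness 3
J3: 50→64, due 67, tardiness 0
J5: 64→75, due 38, tardiness 37
J6: 75→81, due 75, tardiness 6
Sum = 0+0+3+0+37+6 = 46.
SPT (increasing processing time): J6 J5 J3 J2 J4 J1.
J6: 0→6, due 75, tardiness 0
J5: 6→17, due 38, tardiness 0
J3: 17→31, due 67, tardiness 0
J2: 31→46, due 47, tardiness 0
J4: 46→63, due 74, tardiness 0
J1: 63→81, due 73, tardiness 8
Sum = 0+0+0+0+0+8 = 8.
FIFO 43, EDD 7, LPT 46, SPT 8 → minimum 7.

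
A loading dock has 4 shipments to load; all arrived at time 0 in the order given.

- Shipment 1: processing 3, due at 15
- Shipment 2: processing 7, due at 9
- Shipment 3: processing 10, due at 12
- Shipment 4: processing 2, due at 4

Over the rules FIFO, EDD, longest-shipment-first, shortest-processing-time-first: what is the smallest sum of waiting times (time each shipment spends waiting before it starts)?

FIFO (arrival order): Shipment 1 Shipment 2 Shipment 3 Shipment 4.
Shipment 1: waits 0, runs 0→3
Shipment 2: waits 3, runs 3→10
Shipment 3: waits 10, runs 10→20
Shipment 4: waits 20, runs 20→22
Sum = 0+3+10+20 = 33.
EDD (increasing due date): Shipment 4 Shipment 2 Shipment 3 Shipment 1.
Shipment 4: waits 0, runs 0→2
Shipment 2: waits 2, runs 2→9
Shipment 3: waits 9, runs 9→19
Shipment 1: waits 19, runs 19→22
Sum = 0+2+9+19 = 30.
LPT (decreasing processing time): Shipment 3 Shipment 2 Shipment 1 Shipment 4.
Shipment 3: waits 0, runs 0→10
Shipment 2: waits 10, runs 10→17
Shipment 1: waits 17, runs 17→20
Shipment 4: waits 20, runs 20→22
Sum = 0+10+17+20 = 47.
SPT (increasing processing time): Shipment 4 Shipment 1 Shipment 2 Shipment 3.
Shipment 4: waits 0, runs 0→2
Shipment 1: waits 2, runs 2→5
Shipment 2: waits 5, runs 5→12
Shipment 3: waits 12, runs 12→22
Sum = 0+2+5+12 = 19.
FIFO 33, EDD 30, LPT 47, SPT 19 → minimum 19.

19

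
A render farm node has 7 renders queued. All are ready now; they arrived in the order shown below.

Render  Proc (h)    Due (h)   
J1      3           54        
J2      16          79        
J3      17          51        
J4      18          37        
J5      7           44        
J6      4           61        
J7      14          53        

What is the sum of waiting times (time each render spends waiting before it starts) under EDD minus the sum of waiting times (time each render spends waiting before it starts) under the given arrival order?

25

EDD (increasing due date): J4 J5 J3 J7 J1 J6 J2.
J4: waits 0, runs 0→18
J5: waits 18, runs 18→25
J3: waits 25, runs 25→42
J7: waits 42, runs 42→56
J1: waits 56, runs 56→59
J6: waits 59, runs 59→63
J2: waits 63, runs 63→79
Sum = 0+18+25+42+56+59+63 = 263.
FIFO (arrival order): J1 J2 J3 J4 J5 J6 J7.
J1: waits 0, runs 0→3
J2: waits 3, runs 3→19
J3: waits 19, runs 19→36
J4: waits 36, runs 36→54
J5: waits 54, runs 54→61
J6: waits 61, runs 61→65
J7: waits 65, runs 65→79
Sum = 0+3+19+36+54+61+65 = 238.
Difference = 263 − 238 = 25.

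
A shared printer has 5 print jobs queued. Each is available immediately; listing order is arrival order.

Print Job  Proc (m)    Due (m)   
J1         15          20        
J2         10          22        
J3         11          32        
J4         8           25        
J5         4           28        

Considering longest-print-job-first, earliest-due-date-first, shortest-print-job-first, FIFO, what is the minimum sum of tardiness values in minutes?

LPT (decreasing processing time): J1 J3 J2 J4 J5.
J1: 0→15, due 20, tardiness 0
J3: 15→26, due 32, tardiness 0
J2: 26→36, due 22, tardiness 14
J4: 36→44, due 25, tardiness 19
J5: 44→48, due 28, tardiness 20
Sum = 0+0+14+19+20 = 53.
EDD (increasing due date): J1 J2 J4 J5 J3.
J1: 0→15, due 20, tardiness 0
J2: 15→25, due 22, tardiness 3
J4: 25→33, due 25, tardiness 8
J5: 33→37, due 28, tardiness 9
J3: 37→48, due 32, tardiness 16
Sum = 0+3+8+9+16 = 36.
SPT (increasing processing time): J5 J4 J2 J3 J1.
J5: 0→4, due 28, tardiness 0
J4: 4→12, due 25, tardiness 0
J2: 12→22, due 22, tardiness 0
J3: 22→33, due 32, tardiness 1
J1: 33→48, due 20, tardiness 28
Sum = 0+0+0+1+28 = 29.
FIFO (arrival order): J1 J2 J3 J4 J5.
J1: 0→15, due 20, tardiness 0
J2: 15→25, due 22, tardiness 3
J3: 25→36, due 32, tardiness 4
J4: 36→44, due 25, tardiness 19
J5: 44→48, due 28, tardiness 20
Sum = 0+3+4+19+20 = 46.
LPT 53, EDD 36, SPT 29, FIFO 46 → minimum 29.

29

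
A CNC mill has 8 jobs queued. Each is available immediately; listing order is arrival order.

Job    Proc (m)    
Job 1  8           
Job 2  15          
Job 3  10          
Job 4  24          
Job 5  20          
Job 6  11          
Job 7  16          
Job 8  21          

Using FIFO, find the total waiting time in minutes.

390

FIFO (arrival order): Job 1 Job 2 Job 3 Job 4 Job 5 Job 6 Job 7 Job 8.
Job 1: waits 0, runs 0→8
Job 2: waits 8, runs 8→23
Job 3: waits 23, runs 23→33
Job 4: waits 33, runs 33→57
Job 5: waits 57, runs 57→77
Job 6: waits 77, runs 77→88
Job 7: waits 88, runs 88→104
Job 8: waits 104, runs 104→125
Sum = 0+8+23+33+57+77+88+104 = 390.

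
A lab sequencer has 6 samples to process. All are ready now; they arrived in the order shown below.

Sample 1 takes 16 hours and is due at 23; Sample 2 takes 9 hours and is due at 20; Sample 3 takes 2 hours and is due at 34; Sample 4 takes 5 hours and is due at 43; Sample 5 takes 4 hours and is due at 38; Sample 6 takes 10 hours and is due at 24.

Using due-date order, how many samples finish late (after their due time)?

EDD (increasing due date): Sample 2 Sample 1 Sample 6 Sample 3 Sample 5 Sample 4.
Sample 2: 0→9, due 20, tardiness 0
Sample 1: 9→25, due 23, tardiness 2
Sample 6: 25→35, due 24, tardiness 11
Sample 3: 35→37, due 34, tardiness 3
Sample 5: 37→41, due 38, tardiness 3
Sample 4: 41→46, due 43, tardiness 3
Late samples: 5.

5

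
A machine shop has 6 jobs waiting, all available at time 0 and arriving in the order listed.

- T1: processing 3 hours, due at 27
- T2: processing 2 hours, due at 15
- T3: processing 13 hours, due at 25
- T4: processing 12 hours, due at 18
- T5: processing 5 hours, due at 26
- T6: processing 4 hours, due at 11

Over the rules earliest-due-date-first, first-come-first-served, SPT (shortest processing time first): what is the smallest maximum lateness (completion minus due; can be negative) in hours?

12

EDD (increasing due date): T6 T2 T4 T3 T5 T1.
T6: 0→4, due 11, lateness -7
T2: 4→6, due 15, lateness -9
T4: 6→18, due 18, lateness 0
T3: 18→31, due 25, lateness 6
T5: 31→36, due 26, lateness 10
T1: 36→39, due 27, lateness 12
Maximum = 12.
FIFO (arrival order): T1 T2 T3 T4 T5 T6.
T1: 0→3, due 27, lateness -24
T2: 3→5, due 15, lateness -10
T3: 5→18, due 25, lateness -7
T4: 18→30, due 18, lateness 12
T5: 30→35, due 26, lateness 9
T6: 35→39, due 11, lateness 28
Maximum = 28.
SPT (increasing processing time): T2 T1 T6 T5 T4 T3.
T2: 0→2, due 15, lateness -13
T1: 2→5, due 27, lateness -22
T6: 5→9, due 11, lateness -2
T5: 9→14, due 26, lateness -12
T4: 14→26, due 18, lateness 8
T3: 26→39, due 25, lateness 14
Maximum = 14.
EDD 12, FIFO 28, SPT 14 → minimum 12.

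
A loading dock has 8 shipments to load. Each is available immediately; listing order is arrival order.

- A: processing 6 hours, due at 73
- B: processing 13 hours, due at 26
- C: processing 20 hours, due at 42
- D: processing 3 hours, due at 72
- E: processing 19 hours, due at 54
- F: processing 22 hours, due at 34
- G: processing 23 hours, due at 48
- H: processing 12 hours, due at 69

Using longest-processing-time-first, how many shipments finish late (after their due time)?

LPT (decreasing processing time): G F C E B H A D.
G: 0→23, due 48, tardiness 0
F: 23→45, due 34, tardiness 11
C: 45→65, due 42, tardiness 23
E: 65→84, due 54, tardiness 30
B: 84→97, due 26, tardiness 71
H: 97→109, due 69, tardiness 40
A: 109→115, due 73, tardiness 42
D: 115→118, due 72, tardiness 46
Late shipments: 7.

7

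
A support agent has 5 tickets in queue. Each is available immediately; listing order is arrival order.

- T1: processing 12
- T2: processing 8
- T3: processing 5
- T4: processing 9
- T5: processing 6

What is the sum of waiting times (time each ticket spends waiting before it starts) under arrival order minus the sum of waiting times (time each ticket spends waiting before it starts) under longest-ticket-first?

-6

FIFO (arrival order): T1 T2 T3 T4 T5.
T1: waits 0, runs 0→12
T2: waits 12, runs 12→20
T3: waits 20, runs 20→25
T4: waits 25, runs 25→34
T5: waits 34, runs 34→40
Sum = 0+12+20+25+34 = 91.
LPT (decreasing processing time): T1 T4 T2 T5 T3.
T1: waits 0, runs 0→12
T4: waits 12, runs 12→21
T2: waits 21, runs 21→29
T5: waits 29, runs 29→35
T3: waits 35, runs 35→40
Sum = 0+12+21+29+35 = 97.
Difference = 91 − 97 = -6.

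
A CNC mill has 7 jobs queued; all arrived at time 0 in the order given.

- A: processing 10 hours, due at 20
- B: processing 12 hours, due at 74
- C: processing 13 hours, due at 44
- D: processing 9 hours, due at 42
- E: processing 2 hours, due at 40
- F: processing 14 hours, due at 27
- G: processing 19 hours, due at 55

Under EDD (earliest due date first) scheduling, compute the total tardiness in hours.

21

EDD (increasing due date): A F E D C G B.
A: 0→10, due 20, tardiness 0
F: 10→24, due 27, tardiness 0
E: 24→26, due 40, tardiness 0
D: 26→35, due 42, tardiness 0
C: 35→48, due 44, tardiness 4
G: 48→67, due 55, tardiness 12
B: 67→79, due 74, tardiness 5
Sum = 0+0+0+0+4+12+5 = 21.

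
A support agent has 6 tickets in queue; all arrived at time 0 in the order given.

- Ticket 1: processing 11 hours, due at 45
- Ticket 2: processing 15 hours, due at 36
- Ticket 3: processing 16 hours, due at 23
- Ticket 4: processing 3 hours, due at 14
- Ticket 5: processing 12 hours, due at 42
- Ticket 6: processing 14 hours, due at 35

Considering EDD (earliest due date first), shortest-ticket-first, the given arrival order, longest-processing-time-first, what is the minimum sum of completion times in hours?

209

EDD (increasing due date): Ticket 4 Ticket 3 Ticket 6 Ticket 2 Ticket 5 Ticket 1.
Ticket 4: 0→3
Ticket 3: 3→19
Ticket 6: 19→33
Ticket 2: 33→48
Ticket 5: 48→60
Ticket 1: 60→71
Sum = 3+19+33+48+60+71 = 234.
SPT (increasing processing time): Ticket 4 Ticket 1 Ticket 5 Ticket 6 Ticket 2 Ticket 3.
Ticket 4: 0→3
Ticket 1: 3→14
Ticket 5: 14→26
Ticket 6: 26→40
Ticket 2: 40→55
Ticket 3: 55→71
Sum = 3+14+26+40+55+71 = 209.
FIFO (arrival order): Ticket 1 Ticket 2 Ticket 3 Ticket 4 Ticket 5 Ticket 6.
Ticket 1: 0→11
Ticket 2: 11→26
Ticket 3: 26→42
Ticket 4: 42→45
Ticket 5: 45→57
Ticket 6: 57→71
Sum = 11+26+42+45+57+71 = 252.
LPT (decreasing processing time): Ticket 3 Ticket 2 Ticket 6 Ticket 5 Ticket 1 Ticket 4.
Ticket 3: 0→16
Ticket 2: 16→31
Ticket 6: 31→45
Ticket 5: 45→57
Ticket 1: 57→68
Ticket 4: 68→71
Sum = 16+31+45+57+68+71 = 288.
EDD 234, SPT 209, FIFO 252, LPT 288 → minimum 209.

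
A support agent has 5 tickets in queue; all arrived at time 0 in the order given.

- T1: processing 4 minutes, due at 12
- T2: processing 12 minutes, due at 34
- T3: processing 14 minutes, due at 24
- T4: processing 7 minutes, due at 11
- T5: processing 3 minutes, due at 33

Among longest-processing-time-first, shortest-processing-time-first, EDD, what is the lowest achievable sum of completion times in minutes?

LPT (decreasing processing time): T3 T2 T4 T1 T5.
T3: 0→14
T2: 14→26
T4: 26→33
T1: 33→37
T5: 37→40
Sum = 14+26+33+37+40 = 150.
SPT (increasing processing time): T5 T1 T4 T2 T3.
T5: 0→3
T1: 3→7
T4: 7→14
T2: 14→26
T3: 26→40
Sum = 3+7+14+26+40 = 90.
EDD (increasing due date): T4 T1 T3 T5 T2.
T4: 0→7
T1: 7→11
T3: 11→25
T5: 25→28
T2: 28→40
Sum = 7+11+25+28+40 = 111.
LPT 150, SPT 90, EDD 111 → minimum 90.

90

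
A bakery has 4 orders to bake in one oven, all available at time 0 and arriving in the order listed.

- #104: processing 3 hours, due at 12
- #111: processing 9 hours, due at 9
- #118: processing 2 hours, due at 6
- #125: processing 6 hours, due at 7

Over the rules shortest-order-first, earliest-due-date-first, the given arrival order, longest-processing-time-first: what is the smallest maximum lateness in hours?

8

SPT (increasing processing time): #118 #104 #125 #111.
#118: 0→2, due 6, lateness -4
#104: 2→5, due 12, lateness -7
#125: 5→11, due 7, lateness 4
#111: 11→20, due 9, lateness 11
Maximum = 11.
EDD (increasing due date): #118 #125 #111 #104.
#118: 0→2, due 6, lateness -4
#125: 2→8, due 7, lateness 1
#111: 8→17, due 9, lateness 8
#104: 17→20, due 12, lateness 8
Maximum = 8.
FIFO (arrival order): #104 #111 #118 #125.
#104: 0→3, due 12, lateness -9
#111: 3→12, due 9, lateness 3
#118: 12→14, due 6, lateness 8
#125: 14→20, due 7, lateness 13
Maximum = 13.
LPT (decreasing processing time): #111 #125 #104 #118.
#111: 0→9, due 9, lateness 0
#125: 9→15, due 7, lateness 8
#104: 15→18, due 12, lateness 6
#118: 18→20, due 6, lateness 14
Maximum = 14.
SPT 11, EDD 8, FIFO 13, LPT 14 → minimum 8.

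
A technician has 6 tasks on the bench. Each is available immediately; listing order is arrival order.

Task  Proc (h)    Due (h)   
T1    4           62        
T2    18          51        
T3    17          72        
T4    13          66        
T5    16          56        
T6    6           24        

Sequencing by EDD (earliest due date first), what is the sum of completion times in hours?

EDD (increasing due date): T6 T2 T5 T1 T4 T3.
T6: 0→6
T2: 6→24
T5: 24→40
T1: 40→44
T4: 44→57
T3: 57→74
Sum = 6+24+40+44+57+74 = 245.

245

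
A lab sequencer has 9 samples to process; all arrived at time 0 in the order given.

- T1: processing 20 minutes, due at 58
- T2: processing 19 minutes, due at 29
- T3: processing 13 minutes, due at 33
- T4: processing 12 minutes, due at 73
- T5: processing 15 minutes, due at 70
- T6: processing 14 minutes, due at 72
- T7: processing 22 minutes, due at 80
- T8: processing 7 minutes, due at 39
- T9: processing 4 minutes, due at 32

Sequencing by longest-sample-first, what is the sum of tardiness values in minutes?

345

LPT (decreasing processing time): T7 T1 T2 T5 T6 T3 T4 T8 T9.
T7: 0→22, due 80, tardiness 0
T1: 22→42, due 58, tardiness 0
T2: 42→61, due 29, tardiness 32
T5: 61→76, due 70, tardiness 6
T6: 76→90, due 72, tardiness 18
T3: 90→103, due 33, tardiness 70
T4: 103→115, due 73, tardiness 42
T8: 115→122, due 39, tardiness 83
T9: 122→126, due 32, tardiness 94
Sum = 0+0+32+6+18+70+42+83+94 = 345.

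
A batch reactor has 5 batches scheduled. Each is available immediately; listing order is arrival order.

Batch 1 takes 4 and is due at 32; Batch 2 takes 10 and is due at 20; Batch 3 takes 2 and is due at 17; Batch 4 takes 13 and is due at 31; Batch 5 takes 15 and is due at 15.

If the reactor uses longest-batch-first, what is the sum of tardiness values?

LPT (decreasing processing time): Batch 5 Batch 4 Batch 2 Batch 1 Batch 3.
Batch 5: 0→15, due 15, tardiness 0
Batch 4: 15→28, due 31, tardiness 0
Batch 2: 28→38, due 20, tardiness 18
Batch 1: 38→42, due 32, tardiness 10
Batch 3: 42→44, due 17, tardiness 27
Sum = 0+0+18+10+27 = 55.

55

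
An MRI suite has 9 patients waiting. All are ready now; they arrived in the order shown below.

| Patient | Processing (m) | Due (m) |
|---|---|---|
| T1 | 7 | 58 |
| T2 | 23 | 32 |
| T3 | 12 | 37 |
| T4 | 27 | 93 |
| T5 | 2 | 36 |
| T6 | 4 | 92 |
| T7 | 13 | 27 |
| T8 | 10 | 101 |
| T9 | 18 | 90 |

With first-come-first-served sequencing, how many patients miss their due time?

4

FIFO (arrival order): T1 T2 T3 T4 T5 T6 T7 T8 T9.
T1: 0→7, due 58, tardiness 0
T2: 7→30, due 32, tardiness 0
T3: 30→42, due 37, tardiness 5
T4: 42→69, due 93, tardiness 0
T5: 69→71, due 36, tardiness 35
T6: 71→75, due 92, tardiness 0
T7: 75→88, due 27, tardiness 61
T8: 88→98, due 101, tardiness 0
T9: 98→116, due 90, tardiness 26
Late patients: 4.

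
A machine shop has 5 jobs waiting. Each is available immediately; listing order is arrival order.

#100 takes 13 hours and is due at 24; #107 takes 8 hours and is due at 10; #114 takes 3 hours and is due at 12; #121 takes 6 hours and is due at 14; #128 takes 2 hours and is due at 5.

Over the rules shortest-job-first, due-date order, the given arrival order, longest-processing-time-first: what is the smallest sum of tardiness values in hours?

14

SPT (increasing processing time): #128 #114 #121 #107 #100.
#128: 0→2, due 5, tardiness 0
#114: 2→5, due 12, tardiness 0
#121: 5→11, due 14, tardiness 0
#107: 11→19, due 10, tardiness 9
#100: 19→32, due 24, tardiness 8
Sum = 0+0+0+9+8 = 17.
EDD (increasing due date): #128 #107 #114 #121 #100.
#128: 0→2, due 5, tardiness 0
#107: 2→10, due 10, tardiness 0
#114: 10→13, due 12, tardiness 1
#121: 13→19, due 14, tardiness 5
#100: 19→32, due 24, tardiness 8
Sum = 0+0+1+5+8 = 14.
FIFO (arrival order): #100 #107 #114 #121 #128.
#100: 0→13, due 24, tardiness 0
#107: 13→21, due 10, tardiness 11
#114: 21→24, due 12, tardiness 12
#121: 24→30, due 14, tardiness 16
#128: 30→32, due 5, tardiness 27
Sum = 0+11+12+16+27 = 66.
LPT (decreasing processing time): #100 #107 #121 #114 #128.
#100: 0→13, due 24, tardiness 0
#107: 13→21, due 10, tardiness 11
#121: 21→27, due 14, tardiness 13
#114: 27→30, due 12, tardiness 18
#128: 30→32, due 5, tardiness 27
Sum = 0+11+13+18+27 = 69.
SPT 17, EDD 14, FIFO 66, LPT 69 → minimum 14.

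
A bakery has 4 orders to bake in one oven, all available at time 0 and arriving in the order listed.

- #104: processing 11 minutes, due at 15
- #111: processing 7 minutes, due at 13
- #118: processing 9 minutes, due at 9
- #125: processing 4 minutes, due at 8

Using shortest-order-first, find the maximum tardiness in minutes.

16

SPT (increasing processing time): #125 #111 #118 #104.
#125: 0→4, due 8, tardiness 0
#111: 4→11, due 13, tardiness 0
#118: 11→20, due 9, tardiness 11
#104: 20→31, due 15, tardiness 16
Maximum = 16.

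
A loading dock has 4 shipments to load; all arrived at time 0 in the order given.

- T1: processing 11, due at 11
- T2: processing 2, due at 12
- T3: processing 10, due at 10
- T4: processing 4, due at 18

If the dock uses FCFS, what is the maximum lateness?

FIFO (arrival order): T1 T2 T3 T4.
T1: 0→11, due 11, lateness 0
T2: 11→13, due 12, lateness 1
T3: 13→23, due 10, lateness 13
T4: 23→27, due 18, lateness 9
Maximum = 13.

13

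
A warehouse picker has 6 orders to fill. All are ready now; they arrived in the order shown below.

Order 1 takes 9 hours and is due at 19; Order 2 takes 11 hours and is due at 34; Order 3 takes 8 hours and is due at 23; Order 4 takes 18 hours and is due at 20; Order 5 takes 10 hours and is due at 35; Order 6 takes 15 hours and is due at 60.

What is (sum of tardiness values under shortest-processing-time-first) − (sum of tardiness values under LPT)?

-66

SPT (increasing processing time): Order 3 Order 1 Order 5 Order 2 Order 6 Order 4.
Order 3: 0→8, due 23, tardiness 0
Order 1: 8→17, due 19, tardiness 0
Order 5: 17→27, due 35, tardiness 0
Order 2: 27→38, due 34, tardiness 4
Order 6: 38→53, due 60, tardiness 0
Order 4: 53→71, due 20, tardiness 51
Sum = 0+0+0+4+0+51 = 55.
LPT (decreasing processing time): Order 4 Order 6 Order 2 Order 5 Order 1 Order 3.
Order 4: 0→18, due 20, tardiness 0
Order 6: 18→33, due 60, tardiness 0
Order 2: 33→44, due 34, tardiness 10
Order 5: 44→54, due 35, tardiness 19
Order 1: 54→63, due 19, tardiness 44
Order 3: 63→71, due 23, tardiness 48
Sum = 0+0+10+19+44+48 = 121.
Difference = 55 − 121 = -66.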